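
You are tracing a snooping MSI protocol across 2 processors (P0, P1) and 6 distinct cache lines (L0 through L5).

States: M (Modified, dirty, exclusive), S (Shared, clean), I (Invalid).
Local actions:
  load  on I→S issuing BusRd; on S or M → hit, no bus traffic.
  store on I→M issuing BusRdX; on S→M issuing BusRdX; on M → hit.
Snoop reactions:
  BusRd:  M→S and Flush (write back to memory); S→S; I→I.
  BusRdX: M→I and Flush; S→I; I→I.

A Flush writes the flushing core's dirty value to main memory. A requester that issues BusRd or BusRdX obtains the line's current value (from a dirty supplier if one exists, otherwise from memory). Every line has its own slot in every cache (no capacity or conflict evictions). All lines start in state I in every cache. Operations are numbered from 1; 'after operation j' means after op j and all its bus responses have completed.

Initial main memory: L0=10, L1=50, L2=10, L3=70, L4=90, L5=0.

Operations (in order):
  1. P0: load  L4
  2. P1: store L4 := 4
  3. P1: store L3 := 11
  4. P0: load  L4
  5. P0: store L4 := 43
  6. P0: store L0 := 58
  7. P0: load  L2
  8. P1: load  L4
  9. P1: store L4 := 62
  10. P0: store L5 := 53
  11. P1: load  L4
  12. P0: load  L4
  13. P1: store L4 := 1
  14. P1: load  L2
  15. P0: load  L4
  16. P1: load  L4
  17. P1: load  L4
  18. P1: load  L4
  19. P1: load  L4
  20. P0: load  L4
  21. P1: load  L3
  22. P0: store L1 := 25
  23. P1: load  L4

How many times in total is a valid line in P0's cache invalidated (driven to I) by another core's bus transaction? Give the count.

invalidations = 3

1. P0: load  L4  bus=[BusRd]  L4: P0=S P1=I  mem[L4]=90
2. P1: store L4 := 4  bus=[BusRdX]  L4: P0=I P1=M  mem[L4]=90
3. P1: store L3 := 11  bus=[BusRdX]  L3: P0=I P1=M  mem[L3]=70
4. P0: load  L4  bus=[BusRd,Flush]  L4: P0=S P1=S  mem[L4]=4
5. P0: store L4 := 43  bus=[BusRdX]  L4: P0=M P1=I  mem[L4]=4
6. P0: store L0 := 58  bus=[BusRdX]  L0: P0=M P1=I  mem[L0]=10
7. P0: load  L2  bus=[BusRd]  L2: P0=S P1=I  mem[L2]=10
8. P1: load  L4  bus=[BusRd,Flush]  L4: P0=S P1=S  mem[L4]=43
9. P1: store L4 := 62  bus=[BusRdX]  L4: P0=I P1=M  mem[L4]=43
10. P0: store L5 := 53  bus=[BusRdX]  L5: P0=M P1=I  mem[L5]=0
11. P1: load  L4  bus=[-]  L4: P0=I P1=M  mem[L4]=43
12. P0: load  L4  bus=[BusRd,Flush]  L4: P0=S P1=S  mem[L4]=62
13. P1: store L4 := 1  bus=[BusRdX]  L4: P0=I P1=M  mem[L4]=62
14. P1: load  L2  bus=[BusRd]  L2: P0=S P1=S  mem[L2]=10
15. P0: load  L4  bus=[BusRd,Flush]  L4: P0=S P1=S  mem[L4]=1
16. P1: load  L4  bus=[-]  L4: P0=S P1=S  mem[L4]=1
17. P1: load  L4  bus=[-]  L4: P0=S P1=S  mem[L4]=1
18. P1: load  L4  bus=[-]  L4: P0=S P1=S  mem[L4]=1
19. P1: load  L4  bus=[-]  L4: P0=S P1=S  mem[L4]=1
20. P0: load  L4  bus=[-]  L4: P0=S P1=S  mem[L4]=1
21. P1: load  L3  bus=[-]  L3: P0=I P1=M  mem[L3]=70
22. P0: store L1 := 25  bus=[BusRdX]  L1: P0=M P1=I  mem[L1]=50
23. P1: load  L4  bus=[-]  L4: P0=S P1=S  mem[L4]=1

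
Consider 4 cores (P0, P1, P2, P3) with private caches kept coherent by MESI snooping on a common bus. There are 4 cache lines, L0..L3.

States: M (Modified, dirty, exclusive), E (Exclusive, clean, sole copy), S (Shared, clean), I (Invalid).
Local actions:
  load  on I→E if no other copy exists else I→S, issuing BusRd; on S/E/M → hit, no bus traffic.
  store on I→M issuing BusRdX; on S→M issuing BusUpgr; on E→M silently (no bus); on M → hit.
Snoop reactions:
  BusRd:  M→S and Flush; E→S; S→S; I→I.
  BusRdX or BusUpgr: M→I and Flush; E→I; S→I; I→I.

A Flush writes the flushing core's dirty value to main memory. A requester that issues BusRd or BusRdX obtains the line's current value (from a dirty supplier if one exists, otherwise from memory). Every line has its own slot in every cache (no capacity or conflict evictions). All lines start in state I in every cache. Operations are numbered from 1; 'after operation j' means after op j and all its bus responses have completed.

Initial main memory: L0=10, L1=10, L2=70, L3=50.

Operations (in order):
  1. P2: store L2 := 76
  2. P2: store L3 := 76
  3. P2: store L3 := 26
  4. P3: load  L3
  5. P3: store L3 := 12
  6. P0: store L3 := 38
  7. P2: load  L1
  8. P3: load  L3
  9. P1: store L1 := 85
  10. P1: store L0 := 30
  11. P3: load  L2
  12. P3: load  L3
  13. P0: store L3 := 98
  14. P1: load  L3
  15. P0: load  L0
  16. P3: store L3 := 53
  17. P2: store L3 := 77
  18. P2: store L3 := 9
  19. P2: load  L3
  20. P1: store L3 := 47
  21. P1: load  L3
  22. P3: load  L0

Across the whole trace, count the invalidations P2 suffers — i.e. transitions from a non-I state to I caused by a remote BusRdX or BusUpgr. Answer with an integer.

1. P2: store L2 := 76  bus=[BusRdX]  L2: P0=I P1=I P2=M P3=I  mem[L2]=70
2. P2: store L3 := 76  bus=[BusRdX]  L3: P0=I P1=I P2=M P3=I  mem[L3]=50
3. P2: store L3 := 26  bus=[-]  L3: P0=I P1=I P2=M P3=I  mem[L3]=50
4. P3: load  L3  bus=[BusRd,Flush]  L3: P0=I P1=I P2=S P3=S  mem[L3]=26
5. P3: store L3 := 12  bus=[BusUpgr]  L3: P0=I P1=I P2=I P3=M  mem[L3]=26
6. P0: store L3 := 38  bus=[BusRdX,Flush]  L3: P0=M P1=I P2=I P3=I  mem[L3]=12
7. P2: load  L1  bus=[BusRd]  L1: P0=I P1=I P2=E P3=I  mem[L1]=10
8. P3: load  L3  bus=[BusRd,Flush]  L3: P0=S P1=I P2=I P3=S  mem[L3]=38
9. P1: store L1 := 85  bus=[BusRdX]  L1: P0=I P1=M P2=I P3=I  mem[L1]=10
10. P1: store L0 := 30  bus=[BusRdX]  L0: P0=I P1=M P2=I P3=I  mem[L0]=10
11. P3: load  L2  bus=[BusRd,Flush]  L2: P0=I P1=I P2=S P3=S  mem[L2]=76
12. P3: load  L3  bus=[-]  L3: P0=S P1=I P2=I P3=S  mem[L3]=38
13. P0: store L3 := 98  bus=[BusUpgr]  L3: P0=M P1=I P2=I P3=I  mem[L3]=38
14. P1: load  L3  bus=[BusRd,Flush]  L3: P0=S P1=S P2=I P3=I  mem[L3]=98
15. P0: load  L0  bus=[BusRd,Flush]  L0: P0=S P1=S P2=I P3=I  mem[L0]=30
16. P3: store L3 := 53  bus=[BusRdX]  L3: P0=I P1=I P2=I P3=M  mem[L3]=98
17. P2: store L3 := 77  bus=[BusRdX,Flush]  L3: P0=I P1=I P2=M P3=I  mem[L3]=53
18. P2: store L3 := 9  bus=[-]  L3: P0=I P1=I P2=M P3=I  mem[L3]=53
19. P2: load  L3  bus=[-]  L3: P0=I P1=I P2=M P3=I  mem[L3]=53
20. P1: store L3 := 47  bus=[BusRdX,Flush]  L3: P0=I P1=M P2=I P3=I  mem[L3]=9
21. P1: load  L3  bus=[-]  L3: P0=I P1=M P2=I P3=I  mem[L3]=9
22. P3: load  L0  bus=[BusRd]  L0: P0=S P1=S P2=I P3=S  mem[L0]=30

invalidations = 3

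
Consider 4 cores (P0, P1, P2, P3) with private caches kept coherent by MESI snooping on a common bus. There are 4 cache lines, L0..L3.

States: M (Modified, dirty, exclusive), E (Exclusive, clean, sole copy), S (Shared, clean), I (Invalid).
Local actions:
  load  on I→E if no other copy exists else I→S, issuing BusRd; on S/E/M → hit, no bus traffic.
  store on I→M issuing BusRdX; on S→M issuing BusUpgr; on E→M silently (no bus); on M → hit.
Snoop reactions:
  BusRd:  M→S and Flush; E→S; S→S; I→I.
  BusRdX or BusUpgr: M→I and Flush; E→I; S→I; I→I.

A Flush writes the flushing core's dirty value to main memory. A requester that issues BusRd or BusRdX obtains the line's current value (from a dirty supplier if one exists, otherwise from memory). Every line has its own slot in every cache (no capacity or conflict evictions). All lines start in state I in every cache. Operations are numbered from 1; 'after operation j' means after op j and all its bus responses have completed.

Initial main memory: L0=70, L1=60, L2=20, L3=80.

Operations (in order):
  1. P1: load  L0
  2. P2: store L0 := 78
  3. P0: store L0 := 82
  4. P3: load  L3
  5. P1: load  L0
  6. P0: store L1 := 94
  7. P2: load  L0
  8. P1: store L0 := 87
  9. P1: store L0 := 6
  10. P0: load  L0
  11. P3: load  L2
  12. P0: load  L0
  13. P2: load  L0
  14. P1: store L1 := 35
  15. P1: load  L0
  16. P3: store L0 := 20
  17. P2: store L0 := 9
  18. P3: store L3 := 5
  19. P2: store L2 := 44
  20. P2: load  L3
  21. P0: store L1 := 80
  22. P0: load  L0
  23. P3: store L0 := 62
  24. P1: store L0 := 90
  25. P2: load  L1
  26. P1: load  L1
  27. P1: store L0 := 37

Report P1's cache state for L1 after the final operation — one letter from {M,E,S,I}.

  op1 P1: load  L0 → I/E/I/I on L0; bus BusRd; mem=70
  op2 P2: store L0 := 78 → I/I/M/I on L0; bus BusRdX; mem=70
  op3 P0: store L0 := 82 → M/I/I/I on L0; bus BusRdX Flush; mem=78
  op4 P3: load  L3 → I/I/I/E on L3; bus BusRd; mem=80
  op5 P1: load  L0 → S/S/I/I on L0; bus BusRd Flush; mem=82
  op6 P0: store L1 := 94 → M/I/I/I on L1; bus BusRdX; mem=60
  op7 P2: load  L0 → S/S/S/I on L0; bus BusRd; mem=82
  op8 P1: store L0 := 87 → I/M/I/I on L0; bus BusUpgr; mem=82
  op9 P1: store L0 := 6 → I/M/I/I on L0; bus (none); mem=82
  op10 P0: load  L0 → S/S/I/I on L0; bus BusRd Flush; mem=6
  op11 P3: load  L2 → I/I/I/E on L2; bus BusRd; mem=20
  op12 P0: load  L0 → S/S/I/I on L0; bus (none); mem=6
  op13 P2: load  L0 → S/S/S/I on L0; bus BusRd; mem=6
  op14 P1: store L1 := 35 → I/M/I/I on L1; bus BusRdX Flush; mem=94
  op15 P1: load  L0 → S/S/S/I on L0; bus (none); mem=6
  op16 P3: store L0 := 20 → I/I/I/M on L0; bus BusRdX; mem=6
  op17 P2: store L0 := 9 → I/I/M/I on L0; bus BusRdX Flush; mem=20
  op18 P3: store L3 := 5 → I/I/I/M on L3; bus (none); mem=80
  op19 P2: store L2 := 44 → I/I/M/I on L2; bus BusRdX; mem=20
  op20 P2: load  L3 → I/I/S/S on L3; bus BusRd Flush; mem=5
  op21 P0: store L1 := 80 → M/I/I/I on L1; bus BusRdX Flush; mem=35
  op22 P0: load  L0 → S/I/S/I on L0; bus BusRd Flush; mem=9
  op23 P3: store L0 := 62 → I/I/I/M on L0; bus BusRdX; mem=9
  op24 P1: store L0 := 90 → I/M/I/I on L0; bus BusRdX Flush; mem=62
  op25 P2: load  L1 → S/I/S/I on L1; bus BusRd Flush; mem=80
  op26 P1: load  L1 → S/S/S/I on L1; bus BusRd; mem=80
  op27 P1: store L0 := 37 → I/M/I/I on L0; bus (none); mem=62

state = S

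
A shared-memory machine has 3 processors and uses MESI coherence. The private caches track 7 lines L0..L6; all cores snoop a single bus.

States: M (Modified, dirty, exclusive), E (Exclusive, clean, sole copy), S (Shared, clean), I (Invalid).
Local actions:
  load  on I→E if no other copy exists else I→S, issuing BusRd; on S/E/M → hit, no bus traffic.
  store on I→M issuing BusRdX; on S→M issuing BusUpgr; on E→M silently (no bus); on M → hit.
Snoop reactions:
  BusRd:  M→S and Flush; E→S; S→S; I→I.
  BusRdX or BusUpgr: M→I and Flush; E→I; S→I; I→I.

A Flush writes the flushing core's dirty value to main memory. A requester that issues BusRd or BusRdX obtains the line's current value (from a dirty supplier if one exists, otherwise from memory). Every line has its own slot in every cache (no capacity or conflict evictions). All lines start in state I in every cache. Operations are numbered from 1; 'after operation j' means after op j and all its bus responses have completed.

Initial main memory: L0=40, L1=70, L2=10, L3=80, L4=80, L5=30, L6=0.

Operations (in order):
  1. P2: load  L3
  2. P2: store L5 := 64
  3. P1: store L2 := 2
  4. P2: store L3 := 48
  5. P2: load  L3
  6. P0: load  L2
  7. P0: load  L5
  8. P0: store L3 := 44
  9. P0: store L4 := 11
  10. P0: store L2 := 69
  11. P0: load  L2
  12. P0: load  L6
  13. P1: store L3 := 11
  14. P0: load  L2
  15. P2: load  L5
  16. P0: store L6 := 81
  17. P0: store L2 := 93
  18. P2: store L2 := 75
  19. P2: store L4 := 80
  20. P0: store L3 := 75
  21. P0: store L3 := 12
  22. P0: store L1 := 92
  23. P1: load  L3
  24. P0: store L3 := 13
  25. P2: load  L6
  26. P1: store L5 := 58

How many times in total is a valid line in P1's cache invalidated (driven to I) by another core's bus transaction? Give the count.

step 1: P2: load  L3  ⟶  IIE  (L3)  txn=BusRd  M[L3]=80
step 2: P2: store L5 := 64  ⟶  IIM  (L5)  txn=BusRdX  M[L5]=30
step 3: P1: store L2 := 2  ⟶  IMI  (L2)  txn=BusRdX  M[L2]=10
step 4: P2: store L3 := 48  ⟶  IIM  (L3)  txn=∅  M[L3]=80
step 5: P2: load  L3  ⟶  IIM  (L3)  txn=∅  M[L3]=80
step 6: P0: load  L2  ⟶  SSI  (L2)  txn=BusRd+Flush  M[L2]=2
step 7: P0: load  L5  ⟶  SIS  (L5)  txn=BusRd+Flush  M[L5]=64
step 8: P0: store L3 := 44  ⟶  MII  (L3)  txn=BusRdX+Flush  M[L3]=48
step 9: P0: store L4 := 11  ⟶  MII  (L4)  txn=BusRdX  M[L4]=80
step 10: P0: store L2 := 69  ⟶  MII  (L2)  txn=BusUpgr  M[L2]=2
step 11: P0: load  L2  ⟶  MII  (L2)  txn=∅  M[L2]=2
step 12: P0: load  L6  ⟶  EII  (L6)  txn=BusRd  M[L6]=0
step 13: P1: store L3 := 11  ⟶  IMI  (L3)  txn=BusRdX+Flush  M[L3]=44
step 14: P0: load  L2  ⟶  MII  (L2)  txn=∅  M[L2]=2
step 15: P2: load  L5  ⟶  SIS  (L5)  txn=∅  M[L5]=64
step 16: P0: store L6 := 81  ⟶  MII  (L6)  txn=∅  M[L6]=0
step 17: P0: store L2 := 93  ⟶  MII  (L2)  txn=∅  M[L2]=2
step 18: P2: store L2 := 75  ⟶  IIM  (L2)  txn=BusRdX+Flush  M[L2]=93
step 19: P2: store L4 := 80  ⟶  IIM  (L4)  txn=BusRdX+Flush  M[L4]=11
step 20: P0: store L3 := 75  ⟶  MII  (L3)  txn=BusRdX+Flush  M[L3]=11
step 21: P0: store L3 := 12  ⟶  MII  (L3)  txn=∅  M[L3]=11
step 22: P0: store L1 := 92  ⟶  MII  (L1)  txn=BusRdX  M[L1]=70
step 23: P1: load  L3  ⟶  SSI  (L3)  txn=BusRd+Flush  M[L3]=12
step 24: P0: store L3 := 13  ⟶  MII  (L3)  txn=BusUpgr  M[L3]=12
step 25: P2: load  L6  ⟶  SIS  (L6)  txn=BusRd+Flush  M[L6]=81
step 26: P1: store L5 := 58  ⟶  IMI  (L5)  txn=BusRdX  M[L5]=64

invalidations = 3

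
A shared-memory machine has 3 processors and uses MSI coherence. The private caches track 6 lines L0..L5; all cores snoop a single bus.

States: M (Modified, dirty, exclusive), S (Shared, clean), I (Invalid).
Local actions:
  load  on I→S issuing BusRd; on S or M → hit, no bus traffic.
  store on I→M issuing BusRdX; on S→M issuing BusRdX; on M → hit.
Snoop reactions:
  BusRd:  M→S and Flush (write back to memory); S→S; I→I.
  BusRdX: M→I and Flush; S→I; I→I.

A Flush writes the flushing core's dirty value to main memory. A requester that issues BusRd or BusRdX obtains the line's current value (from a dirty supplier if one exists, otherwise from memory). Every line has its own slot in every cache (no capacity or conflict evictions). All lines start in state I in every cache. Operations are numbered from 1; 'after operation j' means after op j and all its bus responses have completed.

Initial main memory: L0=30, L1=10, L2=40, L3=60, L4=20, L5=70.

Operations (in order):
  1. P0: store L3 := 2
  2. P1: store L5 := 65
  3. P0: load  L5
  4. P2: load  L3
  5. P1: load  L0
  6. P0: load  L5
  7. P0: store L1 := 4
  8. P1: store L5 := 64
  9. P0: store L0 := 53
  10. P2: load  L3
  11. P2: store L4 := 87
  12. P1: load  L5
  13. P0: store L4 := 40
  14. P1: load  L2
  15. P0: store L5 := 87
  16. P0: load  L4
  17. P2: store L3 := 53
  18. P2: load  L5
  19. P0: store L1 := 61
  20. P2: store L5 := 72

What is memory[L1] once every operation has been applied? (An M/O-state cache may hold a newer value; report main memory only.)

memory[L1] = 10

1. P0: store L3 := 2  bus=[BusRdX]  L3: P0=M P1=I P2=I  mem[L3]=60
2. P1: store L5 := 65  bus=[BusRdX]  L5: P0=I P1=M P2=I  mem[L5]=70
3. P0: load  L5  bus=[BusRd,Flush]  L5: P0=S P1=S P2=I  mem[L5]=65
4. P2: load  L3  bus=[BusRd,Flush]  L3: P0=S P1=I P2=S  mem[L3]=2
5. P1: load  L0  bus=[BusRd]  L0: P0=I P1=S P2=I  mem[L0]=30
6. P0: load  L5  bus=[-]  L5: P0=S P1=S P2=I  mem[L5]=65
7. P0: store L1 := 4  bus=[BusRdX]  L1: P0=M P1=I P2=I  mem[L1]=10
8. P1: store L5 := 64  bus=[BusRdX]  L5: P0=I P1=M P2=I  mem[L5]=65
9. P0: store L0 := 53  bus=[BusRdX]  L0: P0=M P1=I P2=I  mem[L0]=30
10. P2: load  L3  bus=[-]  L3: P0=S P1=I P2=S  mem[L3]=2
11. P2: store L4 := 87  bus=[BusRdX]  L4: P0=I P1=I P2=M  mem[L4]=20
12. P1: load  L5  bus=[-]  L5: P0=I P1=M P2=I  mem[L5]=65
13. P0: store L4 := 40  bus=[BusRdX,Flush]  L4: P0=M P1=I P2=I  mem[L4]=87
14. P1: load  L2  bus=[BusRd]  L2: P0=I P1=S P2=I  mem[L2]=40
15. P0: store L5 := 87  bus=[BusRdX,Flush]  L5: P0=M P1=I P2=I  mem[L5]=64
16. P0: load  L4  bus=[-]  L4: P0=M P1=I P2=I  mem[L4]=87
17. P2: store L3 := 53  bus=[BusRdX]  L3: P0=I P1=I P2=M  mem[L3]=2
18. P2: load  L5  bus=[BusRd,Flush]  L5: P0=S P1=I P2=S  mem[L5]=87
19. P0: store L1 := 61  bus=[-]  L1: P0=M P1=I P2=I  mem[L1]=10
20. P2: store L5 := 72  bus=[BusRdX]  L5: P0=I P1=I P2=M  mem[L5]=87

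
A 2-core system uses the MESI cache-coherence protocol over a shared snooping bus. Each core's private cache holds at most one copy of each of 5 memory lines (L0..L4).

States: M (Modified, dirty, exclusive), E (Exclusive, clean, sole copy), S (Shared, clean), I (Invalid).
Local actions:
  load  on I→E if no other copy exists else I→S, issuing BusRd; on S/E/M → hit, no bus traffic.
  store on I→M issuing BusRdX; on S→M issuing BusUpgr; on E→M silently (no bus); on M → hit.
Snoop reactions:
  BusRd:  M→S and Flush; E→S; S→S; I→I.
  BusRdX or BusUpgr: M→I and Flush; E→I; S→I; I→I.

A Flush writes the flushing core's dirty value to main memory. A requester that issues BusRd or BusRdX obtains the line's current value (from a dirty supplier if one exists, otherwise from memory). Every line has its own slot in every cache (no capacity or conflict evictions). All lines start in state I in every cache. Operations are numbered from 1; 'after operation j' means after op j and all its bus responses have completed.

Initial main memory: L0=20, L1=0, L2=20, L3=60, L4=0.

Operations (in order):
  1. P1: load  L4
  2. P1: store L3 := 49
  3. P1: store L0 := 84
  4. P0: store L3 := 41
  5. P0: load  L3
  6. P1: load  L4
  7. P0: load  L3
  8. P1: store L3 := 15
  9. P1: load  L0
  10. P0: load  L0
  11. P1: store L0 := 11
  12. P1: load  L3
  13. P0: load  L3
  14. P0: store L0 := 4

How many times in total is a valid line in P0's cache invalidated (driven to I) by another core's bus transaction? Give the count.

  op1 P1: load  L4 → I/E on L4; bus BusRd; mem=0
  op2 P1: store L3 := 49 → I/M on L3; bus BusRdX; mem=60
  op3 P1: store L0 := 84 → I/M on L0; bus BusRdX; mem=20
  op4 P0: store L3 := 41 → M/I on L3; bus BusRdX Flush; mem=49
  op5 P0: load  L3 → M/I on L3; bus (none); mem=49
  op6 P1: load  L4 → I/E on L4; bus (none); mem=0
  op7 P0: load  L3 → M/I on L3; bus (none); mem=49
  op8 P1: store L3 := 15 → I/M on L3; bus BusRdX Flush; mem=41
  op9 P1: load  L0 → I/M on L0; bus (none); mem=20
  op10 P0: load  L0 → S/S on L0; bus BusRd Flush; mem=84
  op11 P1: store L0 := 11 → I/M on L0; bus BusUpgr; mem=84
  op12 P1: load  L3 → I/M on L3; bus (none); mem=41
  op13 P0: load  L3 → S/S on L3; bus BusRd Flush; mem=15
  op14 P0: store L0 := 4 → M/I on L0; bus BusRdX Flush; mem=11

invalidations = 2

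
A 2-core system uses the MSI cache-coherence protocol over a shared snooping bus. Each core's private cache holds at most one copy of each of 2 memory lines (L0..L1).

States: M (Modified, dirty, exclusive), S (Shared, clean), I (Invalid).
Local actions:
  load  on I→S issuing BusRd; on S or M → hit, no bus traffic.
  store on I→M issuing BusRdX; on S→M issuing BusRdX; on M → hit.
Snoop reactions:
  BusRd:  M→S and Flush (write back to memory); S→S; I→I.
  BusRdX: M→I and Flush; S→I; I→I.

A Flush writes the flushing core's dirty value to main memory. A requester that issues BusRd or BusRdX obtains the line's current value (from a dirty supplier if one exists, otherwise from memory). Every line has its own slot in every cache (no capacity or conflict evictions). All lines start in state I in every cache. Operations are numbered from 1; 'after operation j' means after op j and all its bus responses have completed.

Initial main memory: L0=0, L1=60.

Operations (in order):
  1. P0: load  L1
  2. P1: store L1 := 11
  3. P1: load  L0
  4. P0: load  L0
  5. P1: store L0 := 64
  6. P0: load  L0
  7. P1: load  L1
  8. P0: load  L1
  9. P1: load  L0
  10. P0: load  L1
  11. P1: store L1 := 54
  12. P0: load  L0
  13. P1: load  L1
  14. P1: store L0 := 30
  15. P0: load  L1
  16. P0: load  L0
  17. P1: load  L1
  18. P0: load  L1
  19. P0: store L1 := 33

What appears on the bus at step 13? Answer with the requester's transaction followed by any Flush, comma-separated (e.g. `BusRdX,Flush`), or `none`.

bus = none

  op1 P0: load  L1 → S/I on L1; bus BusRd; mem=60
  op2 P1: store L1 := 11 → I/M on L1; bus BusRdX; mem=60
  op3 P1: load  L0 → I/S on L0; bus BusRd; mem=0
  op4 P0: load  L0 → S/S on L0; bus BusRd; mem=0
  op5 P1: store L0 := 64 → I/M on L0; bus BusRdX; mem=0
  op6 P0: load  L0 → S/S on L0; bus BusRd Flush; mem=64
  op7 P1: load  L1 → I/M on L1; bus (none); mem=60
  op8 P0: load  L1 → S/S on L1; bus BusRd Flush; mem=11
  op9 P1: load  L0 → S/S on L0; bus (none); mem=64
  op10 P0: load  L1 → S/S on L1; bus (none); mem=11
  op11 P1: store L1 := 54 → I/M on L1; bus BusRdX; mem=11
  op12 P0: load  L0 → S/S on L0; bus (none); mem=64
  op13 P1: load  L1 → I/M on L1; bus (none); mem=11
  op14 P1: store L0 := 30 → I/M on L0; bus BusRdX; mem=64
  op15 P0: load  L1 → S/S on L1; bus BusRd Flush; mem=54
  op16 P0: load  L0 → S/S on L0; bus BusRd Flush; mem=30
  op17 P1: load  L1 → S/S on L1; bus (none); mem=54
  op18 P0: load  L1 → S/S on L1; bus (none); mem=54
  op19 P0: store L1 := 33 → M/I on L1; bus BusRdX; mem=54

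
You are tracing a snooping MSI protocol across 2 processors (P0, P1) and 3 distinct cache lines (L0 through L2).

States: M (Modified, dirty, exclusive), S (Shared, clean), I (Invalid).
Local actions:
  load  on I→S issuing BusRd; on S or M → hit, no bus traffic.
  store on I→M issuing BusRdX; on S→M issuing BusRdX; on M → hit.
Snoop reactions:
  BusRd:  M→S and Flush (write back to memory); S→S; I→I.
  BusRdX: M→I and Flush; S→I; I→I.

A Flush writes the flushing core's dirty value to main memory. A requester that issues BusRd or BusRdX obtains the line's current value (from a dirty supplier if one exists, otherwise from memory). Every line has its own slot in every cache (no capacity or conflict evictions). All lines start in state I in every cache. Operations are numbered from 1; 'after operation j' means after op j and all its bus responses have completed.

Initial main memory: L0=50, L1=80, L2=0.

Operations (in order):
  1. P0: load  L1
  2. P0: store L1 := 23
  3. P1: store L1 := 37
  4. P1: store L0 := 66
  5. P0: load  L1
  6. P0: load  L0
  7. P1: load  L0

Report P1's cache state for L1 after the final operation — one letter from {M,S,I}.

  op1 P0: load  L1 → S/I on L1; bus BusRd; mem=80
  op2 P0: store L1 := 23 → M/I on L1; bus BusRdX; mem=80
  op3 P1: store L1 := 37 → I/M on L1; bus BusRdX Flush; mem=23
  op4 P1: store L0 := 66 → I/M on L0; bus BusRdX; mem=50
  op5 P0: load  L1 → S/S on L1; bus BusRd Flush; mem=37
  op6 P0: load  L0 → S/S on L0; bus BusRd Flush; mem=66
  op7 P1: load  L0 → S/S on L0; bus (none); mem=66

state = S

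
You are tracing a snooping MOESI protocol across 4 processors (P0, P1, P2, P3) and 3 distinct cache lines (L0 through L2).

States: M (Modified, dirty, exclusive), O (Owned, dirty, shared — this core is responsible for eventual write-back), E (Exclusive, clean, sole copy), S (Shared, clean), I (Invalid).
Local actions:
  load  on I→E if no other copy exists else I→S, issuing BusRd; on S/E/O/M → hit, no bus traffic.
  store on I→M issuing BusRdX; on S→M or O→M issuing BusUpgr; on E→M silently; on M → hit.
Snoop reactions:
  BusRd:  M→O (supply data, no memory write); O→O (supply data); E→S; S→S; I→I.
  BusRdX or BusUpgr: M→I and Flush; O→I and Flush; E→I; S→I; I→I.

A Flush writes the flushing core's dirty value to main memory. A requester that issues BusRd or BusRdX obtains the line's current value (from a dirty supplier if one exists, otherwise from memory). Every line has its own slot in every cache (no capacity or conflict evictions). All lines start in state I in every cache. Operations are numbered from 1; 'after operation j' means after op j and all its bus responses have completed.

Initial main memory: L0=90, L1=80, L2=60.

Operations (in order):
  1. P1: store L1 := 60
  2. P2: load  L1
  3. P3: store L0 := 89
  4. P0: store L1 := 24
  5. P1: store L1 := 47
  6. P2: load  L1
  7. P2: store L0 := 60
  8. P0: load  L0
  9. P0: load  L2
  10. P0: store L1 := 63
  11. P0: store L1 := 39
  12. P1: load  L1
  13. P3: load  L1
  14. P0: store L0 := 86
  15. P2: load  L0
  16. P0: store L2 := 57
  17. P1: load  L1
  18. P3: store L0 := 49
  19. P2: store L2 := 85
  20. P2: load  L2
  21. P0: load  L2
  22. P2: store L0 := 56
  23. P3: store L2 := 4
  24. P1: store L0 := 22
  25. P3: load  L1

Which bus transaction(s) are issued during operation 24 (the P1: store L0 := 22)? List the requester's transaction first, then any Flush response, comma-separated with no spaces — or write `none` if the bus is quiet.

[1] P1: store L1 := 60 | P0:I, P1:M(60), P2:I, P3:I | bus: BusRdX
[2] P2: load  L1 | P0:I, P1:O(60), P2:S(60), P3:I | bus: BusRd
[3] P3: store L0 := 89 | P0:I, P1:I, P2:I, P3:M(89) | bus: BusRdX
[4] P0: store L1 := 24 | P0:M(24), P1:I, P2:I, P3:I | bus: BusRdX,Flush
[5] P1: store L1 := 47 | P0:I, P1:M(47), P2:I, P3:I | bus: BusRdX,Flush
[6] P2: load  L1 | P0:I, P1:O(47), P2:S(47), P3:I | bus: BusRd
[7] P2: store L0 := 60 | P0:I, P1:I, P2:M(60), P3:I | bus: BusRdX,Flush
[8] P0: load  L0 | P0:S(60), P1:I, P2:O(60), P3:I | bus: BusRd
[9] P0: load  L2 | P0:E(60), P1:I, P2:I, P3:I | bus: BusRd
[10] P0: store L1 := 63 | P0:M(63), P1:I, P2:I, P3:I | bus: BusRdX,Flush
[11] P0: store L1 := 39 | P0:M(39), P1:I, P2:I, P3:I | bus: none
[12] P1: load  L1 | P0:O(39), P1:S(39), P2:I, P3:I | bus: BusRd
[13] P3: load  L1 | P0:O(39), P1:S(39), P2:I, P3:S(39) | bus: BusRd
[14] P0: store L0 := 86 | P0:M(86), P1:I, P2:I, P3:I | bus: BusUpgr,Flush
[15] P2: load  L0 | P0:O(86), P1:I, P2:S(86), P3:I | bus: BusRd
[16] P0: store L2 := 57 | P0:M(57), P1:I, P2:I, P3:I | bus: none
[17] P1: load  L1 | P0:O(39), P1:S(39), P2:I, P3:S(39) | bus: none
[18] P3: store L0 := 49 | P0:I, P1:I, P2:I, P3:M(49) | bus: BusRdX,Flush
[19] P2: store L2 := 85 | P0:I, P1:I, P2:M(85), P3:I | bus: BusRdX,Flush
[20] P2: load  L2 | P0:I, P1:I, P2:M(85), P3:I | bus: none
[21] P0: load  L2 | P0:S(85), P1:I, P2:O(85), P3:I | bus: BusRd
[22] P2: store L0 := 56 | P0:I, P1:I, P2:M(56), P3:I | bus: BusRdX,Flush
[23] P3: store L2 := 4 | P0:I, P1:I, P2:I, P3:M(4) | bus: BusRdX,Flush
[24] P1: store L0 := 22 | P0:I, P1:M(22), P2:I, P3:I | bus: BusRdX,Flush
[25] P3: load  L1 | P0:O(39), P1:S(39), P2:I, P3:S(39) | bus: none

bus = BusRdX,Flush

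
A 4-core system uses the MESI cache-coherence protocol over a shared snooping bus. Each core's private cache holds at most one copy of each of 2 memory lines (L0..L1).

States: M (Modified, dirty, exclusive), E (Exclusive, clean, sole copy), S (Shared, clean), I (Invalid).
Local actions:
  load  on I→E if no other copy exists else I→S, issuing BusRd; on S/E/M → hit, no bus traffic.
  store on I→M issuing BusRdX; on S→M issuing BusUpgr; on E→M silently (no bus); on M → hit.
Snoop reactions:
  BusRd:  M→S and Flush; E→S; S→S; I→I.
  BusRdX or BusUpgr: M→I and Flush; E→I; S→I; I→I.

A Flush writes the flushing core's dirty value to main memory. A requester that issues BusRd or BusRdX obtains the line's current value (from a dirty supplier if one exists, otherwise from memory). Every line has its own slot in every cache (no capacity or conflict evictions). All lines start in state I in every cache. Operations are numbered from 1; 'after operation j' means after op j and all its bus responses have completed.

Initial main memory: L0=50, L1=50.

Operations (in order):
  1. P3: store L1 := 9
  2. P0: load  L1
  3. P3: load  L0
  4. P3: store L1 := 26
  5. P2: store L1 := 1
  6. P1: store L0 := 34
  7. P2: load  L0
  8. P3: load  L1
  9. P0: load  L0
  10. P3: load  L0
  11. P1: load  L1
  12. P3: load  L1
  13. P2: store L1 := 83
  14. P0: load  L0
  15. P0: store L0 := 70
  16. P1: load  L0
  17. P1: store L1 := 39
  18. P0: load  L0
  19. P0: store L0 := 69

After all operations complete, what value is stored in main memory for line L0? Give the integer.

memory[L0] = 70

[1] P3: store L1 := 9 | P0:I, P1:I, P2:I, P3:M(9) | bus: BusRdX
[2] P0: load  L1 | P0:S(9), P1:I, P2:I, P3:S(9) | bus: BusRd,Flush
[3] P3: load  L0 | P0:I, P1:I, P2:I, P3:E(50) | bus: BusRd
[4] P3: store L1 := 26 | P0:I, P1:I, P2:I, P3:M(26) | bus: BusUpgr
[5] P2: store L1 := 1 | P0:I, P1:I, P2:M(1), P3:I | bus: BusRdX,Flush
[6] P1: store L0 := 34 | P0:I, P1:M(34), P2:I, P3:I | bus: BusRdX
[7] P2: load  L0 | P0:I, P1:S(34), P2:S(34), P3:I | bus: BusRd,Flush
[8] P3: load  L1 | P0:I, P1:I, P2:S(1), P3:S(1) | bus: BusRd,Flush
[9] P0: load  L0 | P0:S(34), P1:S(34), P2:S(34), P3:I | bus: BusRd
[10] P3: load  L0 | P0:S(34), P1:S(34), P2:S(34), P3:S(34) | bus: BusRd
[11] P1: load  L1 | P0:I, P1:S(1), P2:S(1), P3:S(1) | bus: BusRd
[12] P3: load  L1 | P0:I, P1:S(1), P2:S(1), P3:S(1) | bus: none
[13] P2: store L1 := 83 | P0:I, P1:I, P2:M(83), P3:I | bus: BusUpgr
[14] P0: load  L0 | P0:S(34), P1:S(34), P2:S(34), P3:S(34) | bus: none
[15] P0: store L0 := 70 | P0:M(70), P1:I, P2:I, P3:I | bus: BusUpgr
[16] P1: load  L0 | P0:S(70), P1:S(70), P2:I, P3:I | bus: BusRd,Flush
[17] P1: store L1 := 39 | P0:I, P1:M(39), P2:I, P3:I | bus: BusRdX,Flush
[18] P0: load  L0 | P0:S(70), P1:S(70), P2:I, P3:I | bus: none
[19] P0: store L0 := 69 | P0:M(69), P1:I, P2:I, P3:I | bus: BusUpgr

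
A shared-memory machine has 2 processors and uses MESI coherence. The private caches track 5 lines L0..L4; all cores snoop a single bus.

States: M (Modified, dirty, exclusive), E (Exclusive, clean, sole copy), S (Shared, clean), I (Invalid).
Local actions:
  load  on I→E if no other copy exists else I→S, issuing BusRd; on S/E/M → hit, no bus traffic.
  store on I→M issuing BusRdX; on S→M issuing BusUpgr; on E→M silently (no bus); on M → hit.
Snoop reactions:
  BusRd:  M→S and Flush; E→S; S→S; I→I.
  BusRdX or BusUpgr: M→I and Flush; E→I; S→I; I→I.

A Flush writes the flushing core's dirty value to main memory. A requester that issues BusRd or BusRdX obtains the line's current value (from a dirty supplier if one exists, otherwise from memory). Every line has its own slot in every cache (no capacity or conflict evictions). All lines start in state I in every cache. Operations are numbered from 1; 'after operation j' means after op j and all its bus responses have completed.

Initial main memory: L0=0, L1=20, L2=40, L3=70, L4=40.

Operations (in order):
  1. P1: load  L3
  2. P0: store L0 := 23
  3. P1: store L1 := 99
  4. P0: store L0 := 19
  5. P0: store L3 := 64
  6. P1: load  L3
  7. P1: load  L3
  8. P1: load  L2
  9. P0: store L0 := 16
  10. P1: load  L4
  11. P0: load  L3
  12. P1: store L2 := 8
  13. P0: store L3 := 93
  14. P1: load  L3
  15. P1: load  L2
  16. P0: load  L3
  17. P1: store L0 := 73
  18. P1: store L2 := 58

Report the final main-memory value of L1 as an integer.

memory[L1] = 20

step 1: P1: load  L3  ⟶  IE  (L3)  txn=BusRd  M[L3]=70
step 2: P0: store L0 := 23  ⟶  MI  (L0)  txn=BusRdX  M[L0]=0
step 3: P1: store L1 := 99  ⟶  IM  (L1)  txn=BusRdX  M[L1]=20
step 4: P0: store L0 := 19  ⟶  MI  (L0)  txn=∅  M[L0]=0
step 5: P0: store L3 := 64  ⟶  MI  (L3)  txn=BusRdX  M[L3]=70
step 6: P1: load  L3  ⟶  SS  (L3)  txn=BusRd+Flush  M[L3]=64
step 7: P1: load  L3  ⟶  SS  (L3)  txn=∅  M[L3]=64
step 8: P1: load  L2  ⟶  IE  (L2)  txn=BusRd  M[L2]=40
step 9: P0: store L0 := 16  ⟶  MI  (L0)  txn=∅  M[L0]=0
step 10: P1: load  L4  ⟶  IE  (L4)  txn=BusRd  M[L4]=40
step 11: P0: load  L3  ⟶  SS  (L3)  txn=∅  M[L3]=64
step 12: P1: store L2 := 8  ⟶  IM  (L2)  txn=∅  M[L2]=40
step 13: P0: store L3 := 93  ⟶  MI  (L3)  txn=BusUpgr  M[L3]=64
step 14: P1: load  L3  ⟶  SS  (L3)  txn=BusRd+Flush  M[L3]=93
step 15: P1: load  L2  ⟶  IM  (L2)  txn=∅  M[L2]=40
step 16: P0: load  L3  ⟶  SS  (L3)  txn=∅  M[L3]=93
step 17: P1: store L0 := 73  ⟶  IM  (L0)  txn=BusRdX+Flush  M[L0]=16
step 18: P1: store L2 := 58  ⟶  IM  (L2)  txn=∅  M[L2]=40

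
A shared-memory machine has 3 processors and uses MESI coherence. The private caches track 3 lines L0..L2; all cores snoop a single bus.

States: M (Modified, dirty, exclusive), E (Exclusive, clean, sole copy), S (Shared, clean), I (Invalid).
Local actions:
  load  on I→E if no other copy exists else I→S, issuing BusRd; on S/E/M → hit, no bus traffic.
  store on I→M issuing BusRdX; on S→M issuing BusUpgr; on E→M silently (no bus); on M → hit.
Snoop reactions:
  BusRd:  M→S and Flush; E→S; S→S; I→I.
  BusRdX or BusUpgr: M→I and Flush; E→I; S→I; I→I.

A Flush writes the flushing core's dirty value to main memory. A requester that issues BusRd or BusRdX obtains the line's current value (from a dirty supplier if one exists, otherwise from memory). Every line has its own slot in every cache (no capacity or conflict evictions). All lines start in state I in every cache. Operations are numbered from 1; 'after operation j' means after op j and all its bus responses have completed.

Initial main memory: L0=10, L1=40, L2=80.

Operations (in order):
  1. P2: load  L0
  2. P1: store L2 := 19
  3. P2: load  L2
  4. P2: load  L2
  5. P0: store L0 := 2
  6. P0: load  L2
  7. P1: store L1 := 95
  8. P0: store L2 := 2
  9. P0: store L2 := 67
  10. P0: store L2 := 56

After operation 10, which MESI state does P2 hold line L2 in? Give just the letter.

1. P2: load  L0  bus=[BusRd]  L0: P0=I P1=I P2=E  mem[L0]=10
2. P1: store L2 := 19  bus=[BusRdX]  L2: P0=I P1=M P2=I  mem[L2]=80
3. P2: load  L2  bus=[BusRd,Flush]  L2: P0=I P1=S P2=S  mem[L2]=19
4. P2: load  L2  bus=[-]  L2: P0=I P1=S P2=S  mem[L2]=19
5. P0: store L0 := 2  bus=[BusRdX]  L0: P0=M P1=I P2=I  mem[L0]=10
6. P0: load  L2  bus=[BusRd]  L2: P0=S P1=S P2=S  mem[L2]=19
7. P1: store L1 := 95  bus=[BusRdX]  L1: P0=I P1=M P2=I  mem[L1]=40
8. P0: store L2 := 2  bus=[BusUpgr]  L2: P0=M P1=I P2=I  mem[L2]=19
9. P0: store L2 := 67  bus=[-]  L2: P0=M P1=I P2=I  mem[L2]=19
10. P0: store L2 := 56  bus=[-]  L2: P0=M P1=I P2=I  mem[L2]=19

state = I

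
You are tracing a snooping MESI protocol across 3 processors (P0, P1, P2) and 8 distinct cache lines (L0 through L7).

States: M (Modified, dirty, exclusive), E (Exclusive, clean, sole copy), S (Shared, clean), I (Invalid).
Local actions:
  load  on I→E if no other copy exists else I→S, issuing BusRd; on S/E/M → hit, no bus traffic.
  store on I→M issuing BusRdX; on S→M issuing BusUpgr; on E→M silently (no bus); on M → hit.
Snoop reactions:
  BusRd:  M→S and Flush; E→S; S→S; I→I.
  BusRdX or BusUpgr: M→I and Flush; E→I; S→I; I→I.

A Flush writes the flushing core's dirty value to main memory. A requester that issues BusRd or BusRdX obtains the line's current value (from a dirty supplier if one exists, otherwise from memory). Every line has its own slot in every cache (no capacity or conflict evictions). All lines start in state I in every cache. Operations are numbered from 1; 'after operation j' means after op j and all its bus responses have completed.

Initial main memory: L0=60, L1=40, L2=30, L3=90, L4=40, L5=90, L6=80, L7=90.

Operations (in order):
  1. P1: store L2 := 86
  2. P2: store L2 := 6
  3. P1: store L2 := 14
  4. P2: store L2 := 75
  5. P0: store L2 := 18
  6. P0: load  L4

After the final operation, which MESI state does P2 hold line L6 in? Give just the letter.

state = I

[1] P1: store L2 := 86 | P0:I, P1:M(86), P2:I | bus: BusRdX
[2] P2: store L2 := 6 | P0:I, P1:I, P2:M(6) | bus: BusRdX,Flush
[3] P1: store L2 := 14 | P0:I, P1:M(14), P2:I | bus: BusRdX,Flush
[4] P2: store L2 := 75 | P0:I, P1:I, P2:M(75) | bus: BusRdX,Flush
[5] P0: store L2 := 18 | P0:M(18), P1:I, P2:I | bus: BusRdX,Flush
[6] P0: load  L4 | P0:E(40), P1:I, P2:I | bus: BusRd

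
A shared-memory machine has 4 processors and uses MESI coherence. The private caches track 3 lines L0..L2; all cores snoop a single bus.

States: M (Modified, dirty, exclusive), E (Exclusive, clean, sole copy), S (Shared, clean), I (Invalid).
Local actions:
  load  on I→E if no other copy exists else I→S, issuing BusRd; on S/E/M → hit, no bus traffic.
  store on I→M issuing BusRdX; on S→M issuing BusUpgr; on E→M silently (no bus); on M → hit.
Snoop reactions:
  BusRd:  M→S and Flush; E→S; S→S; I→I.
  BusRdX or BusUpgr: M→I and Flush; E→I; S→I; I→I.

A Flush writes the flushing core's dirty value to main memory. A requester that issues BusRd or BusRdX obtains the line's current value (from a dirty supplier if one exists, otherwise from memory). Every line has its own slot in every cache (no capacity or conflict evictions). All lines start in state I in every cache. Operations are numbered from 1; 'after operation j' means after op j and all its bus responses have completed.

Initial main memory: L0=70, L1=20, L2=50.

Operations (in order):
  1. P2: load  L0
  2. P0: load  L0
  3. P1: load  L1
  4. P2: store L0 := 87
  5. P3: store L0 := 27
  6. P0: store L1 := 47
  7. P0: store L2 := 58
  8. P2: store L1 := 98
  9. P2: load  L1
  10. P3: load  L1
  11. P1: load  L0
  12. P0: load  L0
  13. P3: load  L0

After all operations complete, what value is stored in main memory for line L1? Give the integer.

memory[L1] = 98

step 1: P2: load  L0  ⟶  IIEI  (L0)  txn=BusRd  M[L0]=70
step 2: P0: load  L0  ⟶  SISI  (L0)  txn=BusRd  M[L0]=70
step 3: P1: load  L1  ⟶  IEII  (L1)  txn=BusRd  M[L1]=20
step 4: P2: store L0 := 87  ⟶  IIMI  (L0)  txn=BusUpgr  M[L0]=70
step 5: P3: store L0 := 27  ⟶  IIIM  (L0)  txn=BusRdX+Flush  M[L0]=87
step 6: P0: store L1 := 47  ⟶  MIII  (L1)  txn=BusRdX  M[L1]=20
step 7: P0: store L2 := 58  ⟶  MIII  (L2)  txn=BusRdX  M[L2]=50
step 8: P2: store L1 := 98  ⟶  IIMI  (L1)  txn=BusRdX+Flush  M[L1]=47
step 9: P2: load  L1  ⟶  IIMI  (L1)  txn=∅  M[L1]=47
step 10: P3: load  L1  ⟶  IISS  (L1)  txn=BusRd+Flush  M[L1]=98
step 11: P1: load  L0  ⟶  ISIS  (L0)  txn=BusRd+Flush  M[L0]=27
step 12: P0: load  L0  ⟶  SSIS  (L0)  txn=BusRd  M[L0]=27
step 13: P3: load  L0  ⟶  SSIS  (L0)  txn=∅  M[L0]=27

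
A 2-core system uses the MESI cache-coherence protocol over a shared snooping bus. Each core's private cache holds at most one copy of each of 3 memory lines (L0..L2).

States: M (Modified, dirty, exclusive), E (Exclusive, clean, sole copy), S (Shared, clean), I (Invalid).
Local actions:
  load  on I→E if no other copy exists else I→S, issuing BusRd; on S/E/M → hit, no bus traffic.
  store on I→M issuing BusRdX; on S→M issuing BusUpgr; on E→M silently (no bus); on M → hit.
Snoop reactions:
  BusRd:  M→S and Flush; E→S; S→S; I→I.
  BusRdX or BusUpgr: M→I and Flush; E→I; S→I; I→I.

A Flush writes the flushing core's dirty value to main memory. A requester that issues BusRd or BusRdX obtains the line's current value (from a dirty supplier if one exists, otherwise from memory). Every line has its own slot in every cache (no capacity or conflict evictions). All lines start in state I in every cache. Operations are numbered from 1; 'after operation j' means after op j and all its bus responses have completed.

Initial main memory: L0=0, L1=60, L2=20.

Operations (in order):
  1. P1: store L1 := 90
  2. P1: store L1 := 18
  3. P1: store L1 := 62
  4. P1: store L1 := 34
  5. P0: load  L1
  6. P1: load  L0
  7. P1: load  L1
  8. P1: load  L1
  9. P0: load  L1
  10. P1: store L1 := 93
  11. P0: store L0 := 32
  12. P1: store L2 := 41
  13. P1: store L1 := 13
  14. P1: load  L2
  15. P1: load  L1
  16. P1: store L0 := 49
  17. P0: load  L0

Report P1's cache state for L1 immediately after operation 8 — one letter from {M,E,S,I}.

[1] P1: store L1 := 90 | P0:I, P1:M(90) | bus: BusRdX
[2] P1: store L1 := 18 | P0:I, P1:M(18) | bus: none
[3] P1: store L1 := 62 | P0:I, P1:M(62) | bus: none
[4] P1: store L1 := 34 | P0:I, P1:M(34) | bus: none
[5] P0: load  L1 | P0:S(34), P1:S(34) | bus: BusRd,Flush
[6] P1: load  L0 | P0:I, P1:E(0) | bus: BusRd
[7] P1: load  L1 | P0:S(34), P1:S(34) | bus: none
[8] P1: load  L1 | P0:S(34), P1:S(34) | bus: none
[9] P0: load  L1 | P0:S(34), P1:S(34) | bus: none
[10] P1: store L1 := 93 | P0:I, P1:M(93) | bus: BusUpgr
[11] P0: store L0 := 32 | P0:M(32), P1:I | bus: BusRdX
[12] P1: store L2 := 41 | P0:I, P1:M(41) | bus: BusRdX
[13] P1: store L1 := 13 | P0:I, P1:M(13) | bus: none
[14] P1: load  L2 | P0:I, P1:M(41) | bus: none
[15] P1: load  L1 | P0:I, P1:M(13) | bus: none
[16] P1: store L0 := 49 | P0:I, P1:M(49) | bus: BusRdX,Flush
[17] P0: load  L0 | P0:S(49), P1:S(49) | bus: BusRd,Flush

state = S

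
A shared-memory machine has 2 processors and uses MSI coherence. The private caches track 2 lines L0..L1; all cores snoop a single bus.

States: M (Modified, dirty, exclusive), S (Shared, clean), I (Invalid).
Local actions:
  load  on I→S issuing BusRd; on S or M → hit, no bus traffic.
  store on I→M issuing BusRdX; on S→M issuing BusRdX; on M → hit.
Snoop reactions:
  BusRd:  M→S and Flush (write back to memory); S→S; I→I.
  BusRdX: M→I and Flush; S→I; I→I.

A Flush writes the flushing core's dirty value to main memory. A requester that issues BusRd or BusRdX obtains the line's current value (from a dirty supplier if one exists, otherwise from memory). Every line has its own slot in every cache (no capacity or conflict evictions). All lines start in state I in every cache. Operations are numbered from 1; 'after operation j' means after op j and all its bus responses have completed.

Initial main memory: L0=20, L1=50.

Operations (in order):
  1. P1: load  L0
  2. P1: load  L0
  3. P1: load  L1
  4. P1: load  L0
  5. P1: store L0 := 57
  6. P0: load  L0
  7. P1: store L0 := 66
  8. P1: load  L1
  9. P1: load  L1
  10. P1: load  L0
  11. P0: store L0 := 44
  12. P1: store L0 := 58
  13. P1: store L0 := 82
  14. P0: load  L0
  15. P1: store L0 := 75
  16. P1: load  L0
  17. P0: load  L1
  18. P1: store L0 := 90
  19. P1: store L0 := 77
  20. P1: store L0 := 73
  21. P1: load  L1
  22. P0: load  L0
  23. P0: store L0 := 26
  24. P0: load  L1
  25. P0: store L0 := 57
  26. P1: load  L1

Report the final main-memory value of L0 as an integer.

memory[L0] = 73

1. P1: load  L0  bus=[BusRd]  L0: P0=I P1=S  mem[L0]=20
2. P1: load  L0  bus=[-]  L0: P0=I P1=S  mem[L0]=20
3. P1: load  L1  bus=[BusRd]  L1: P0=I P1=S  mem[L1]=50
4. P1: load  L0  bus=[-]  L0: P0=I P1=S  mem[L0]=20
5. P1: store L0 := 57  bus=[BusRdX]  L0: P0=I P1=M  mem[L0]=20
6. P0: load  L0  bus=[BusRd,Flush]  L0: P0=S P1=S  mem[L0]=57
7. P1: store L0 := 66  bus=[BusRdX]  L0: P0=I P1=M  mem[L0]=57
8. P1: load  L1  bus=[-]  L1: P0=I P1=S  mem[L1]=50
9. P1: load  L1  bus=[-]  L1: P0=I P1=S  mem[L1]=50
10. P1: load  L0  bus=[-]  L0: P0=I P1=M  mem[L0]=57
11. P0: store L0 := 44  bus=[BusRdX,Flush]  L0: P0=M P1=I  mem[L0]=66
12. P1: store L0 := 58  bus=[BusRdX,Flush]  L0: P0=I P1=M  mem[L0]=44
13. P1: store L0 := 82  bus=[-]  L0: P0=I P1=M  mem[L0]=44
14. P0: load  L0  bus=[BusRd,Flush]  L0: P0=S P1=S  mem[L0]=82
15. P1: store L0 := 75  bus=[BusRdX]  L0: P0=I P1=M  mem[L0]=82
16. P1: load  L0  bus=[-]  L0: P0=I P1=M  mem[L0]=82
17. P0: load  L1  bus=[BusRd]  L1: P0=S P1=S  mem[L1]=50
18. P1: store L0 := 90  bus=[-]  L0: P0=I P1=M  mem[L0]=82
19. P1: store L0 := 77  bus=[-]  L0: P0=I P1=M  mem[L0]=82
20. P1: store L0 := 73  bus=[-]  L0: P0=I P1=M  mem[L0]=82
21. P1: load  L1  bus=[-]  L1: P0=S P1=S  mem[L1]=50
22. P0: load  L0  bus=[BusRd,Flush]  L0: P0=S P1=S  mem[L0]=73
23. P0: store L0 := 26  bus=[BusRdX]  L0: P0=M P1=I  mem[L0]=73
24. P0: load  L1  bus=[-]  L1: P0=S P1=S  mem[L1]=50
25. P0: store L0 := 57  bus=[-]  L0: P0=M P1=I  mem[L0]=73
26. P1: load  L1  bus=[-]  L1: P0=S P1=S  mem[L1]=50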